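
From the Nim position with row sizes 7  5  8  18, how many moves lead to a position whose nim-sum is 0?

Compute the nim-sum pairwise:
7 ⊕ 5 = 2
2 ⊕ 8 = 10
10 ⊕ 18 = 24
The overall nim-sum is X = 24. A row of size p has a winning move iff p XOR X < p (reduce it to p XOR X).
  7: 7 XOR 24 = 31 ≥ 7 — no move.
  5: 5 XOR 24 = 29 ≥ 5 — no move.
  8: 8 XOR 24 = 16 ≥ 8 — no move.
  18: 18 XOR 24 = 10 < 18 — winning move (to 10).
That gives 1 winning move.

1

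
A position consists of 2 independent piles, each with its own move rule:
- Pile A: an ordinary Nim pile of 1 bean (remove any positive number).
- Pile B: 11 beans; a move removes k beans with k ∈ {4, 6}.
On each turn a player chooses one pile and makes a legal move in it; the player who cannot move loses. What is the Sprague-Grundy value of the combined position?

1

Pile A is a plain Nim pile of size 1, so its Grundy value is 1.
For pile B, compute g(0), g(1), … with moves {4, 6}:
g(0) = mex{} = 0
g(1) = mex{} = 0
g(2) = mex{} = 0
g(3) = mex{} = 0
g(4) = mex{0} = 1
g(5) = mex{0} = 1
g(6) = mex{0} = 1
g(7) = mex{0} = 1
g(8) = mex{0,1} = 2
g(9) = mex{0,1} = 2
g(10) = mex{1} = 0
g(11) = mex{1} = 0
So g(11) = 0.
The value of a disjunctive sum is the nim-sum of the parts.
Combined value = 1 ⊕ 0 = 1.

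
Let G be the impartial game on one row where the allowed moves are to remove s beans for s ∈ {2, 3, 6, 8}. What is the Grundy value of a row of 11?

3

Build the Grundy sequence with g(k) = mex{g(k−s) : s ∈ {2, 3, 6, 8}, s ≤ k}:
k:     0  1  2  3  4  5  6  7  8  9 10 11
g(k):  0  0  1  1  2  0  3  1  2  2  0  3
So g(11) = 3.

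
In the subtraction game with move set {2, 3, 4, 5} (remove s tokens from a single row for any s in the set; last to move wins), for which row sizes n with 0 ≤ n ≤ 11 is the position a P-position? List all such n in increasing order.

0, 1, 7, 8

Build the Grundy sequence with g(k) = mex{g(k−s) : s ∈ {2, 3, 4, 5}, s ≤ k}:
g(0) = mex{} = 0
g(1) = mex{} = 0
g(2) = mex{0} = 1
g(3) = mex{0} = 1
g(4) = mex{0,1} = 2
g(5) = mex{0,1} = 2
g(6) = mex{0,1,2} = 3
g(7) = mex{1,2} = 0
g(8) = mex{1,2,3} = 0
g(9) = mex{0,2,3} = 1
g(10) = mex{0,2,3} = 1
g(11) = mex{0,1,3} = 2
The P-positions (g = 0) in 0..11 are 0, 1, 7, 8.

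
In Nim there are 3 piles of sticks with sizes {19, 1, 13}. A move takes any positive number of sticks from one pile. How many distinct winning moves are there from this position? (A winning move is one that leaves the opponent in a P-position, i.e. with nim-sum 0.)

1

Bitwise XOR of the heap sizes:
  10011  (19)
  00001  (1)
  01101  (13)
  -----
  11111  (31)
The overall nim-sum is X = 31. A pile of size p has a winning move iff p XOR X < p (reduce it to p XOR X).
  19: 19 XOR 31 = 12 < 19 — winning move (to 12).
  1: 1 XOR 31 = 30 ≥ 1 — no move.
  13: 13 XOR 31 = 18 ≥ 13 — no move.
That gives 1 winning move.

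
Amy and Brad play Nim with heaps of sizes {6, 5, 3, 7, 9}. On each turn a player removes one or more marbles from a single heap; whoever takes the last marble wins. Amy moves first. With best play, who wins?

Nim-sum: 6 ⊕ 5 ⊕ 3 ⊕ 7 ⊕ 9 = 14.
The nim-sum is 14 ≠ 0, so this is an N-position: the player to move can win; Amy has a winning move.

Amy wins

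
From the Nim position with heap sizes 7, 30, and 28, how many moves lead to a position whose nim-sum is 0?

3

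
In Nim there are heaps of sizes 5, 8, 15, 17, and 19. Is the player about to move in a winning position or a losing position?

Losing position

Nim-sum: 5 XOR 8 XOR 15 XOR 17 XOR 19 = 0.
The nim-sum is 0, so this is a P-position: the player to move is in a losing position under optimal play.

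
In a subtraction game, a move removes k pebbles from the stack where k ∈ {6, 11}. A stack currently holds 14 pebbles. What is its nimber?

Compute g(0), g(1), … for moves {6, 11}:
g(0) = mex{} = 0
g(1) = mex{} = 0
g(2) = mex{} = 0
g(3) = mex{} = 0
g(4) = mex{} = 0
g(5) = mex{} = 0
g(6) = mex{0} = 1
g(7) = mex{0} = 1
g(8) = mex{0} = 1
g(9) = mex{0} = 1
g(10) = mex{0} = 1
g(11) = mex{0} = 1
g(12) = mex{0,1} = 2
g(13) = mex{0,1} = 2
g(14) = mex{0,1} = 2
So g(14) = 2.

2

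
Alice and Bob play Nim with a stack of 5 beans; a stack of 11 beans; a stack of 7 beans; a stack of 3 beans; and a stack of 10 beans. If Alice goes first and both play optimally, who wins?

Bob wins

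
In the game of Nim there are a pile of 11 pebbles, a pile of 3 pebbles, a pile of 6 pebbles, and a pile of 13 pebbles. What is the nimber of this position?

Write each in binary and XOR column by column:
  1011  (11)
  0011  (3)
  0110  (6)
  1101  (13)
  ----
  0011  (3)

3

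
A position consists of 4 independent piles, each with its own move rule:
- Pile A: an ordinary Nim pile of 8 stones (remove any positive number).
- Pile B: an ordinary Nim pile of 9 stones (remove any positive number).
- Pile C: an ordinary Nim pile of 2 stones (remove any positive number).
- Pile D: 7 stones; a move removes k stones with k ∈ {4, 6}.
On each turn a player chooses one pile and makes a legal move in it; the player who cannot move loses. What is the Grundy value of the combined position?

2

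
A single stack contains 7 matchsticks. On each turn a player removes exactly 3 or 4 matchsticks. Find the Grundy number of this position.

0

Grundy values for subtraction set {3, 4}:
k:     0  1  2  3  4  5  6  7
g(k):  0  0  0  1  1  1  2  0
So g(7) = 0.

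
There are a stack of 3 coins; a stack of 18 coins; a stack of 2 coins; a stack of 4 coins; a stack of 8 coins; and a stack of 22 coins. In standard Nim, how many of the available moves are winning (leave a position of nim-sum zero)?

Nim-sum: 3 ^ 18 ^ 2 ^ 4 ^ 8 ^ 22 = 9.
The overall nim-sum is X = 9. A stack of size p has a winning move iff p XOR X < p (reduce it to p XOR X).
  3: 3 XOR 9 = 10 ≥ 3 — no move.
  18: 18 XOR 9 = 27 ≥ 18 — no move.
  2: 2 XOR 9 = 11 ≥ 2 — no move.
  4: 4 XOR 9 = 13 ≥ 4 — no move.
  8: 8 XOR 9 = 1 < 8 — winning move (to 1).
  22: 22 XOR 9 = 31 ≥ 22 — no move.
That gives 1 winning move.

1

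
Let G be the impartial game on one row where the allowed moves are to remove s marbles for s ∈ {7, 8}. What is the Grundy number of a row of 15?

0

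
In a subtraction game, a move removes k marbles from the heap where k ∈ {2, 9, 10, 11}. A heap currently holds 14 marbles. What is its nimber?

3

Compute g(0), g(1), … for moves {2, 9, 10, 11}:
k:     0  1  2  3  4  5  6  7  8  9 10 11 12 13 14
g(k):  0  0  1  1  0  0  1  1  0  2  1  3  2  2  3
So g(14) = 3.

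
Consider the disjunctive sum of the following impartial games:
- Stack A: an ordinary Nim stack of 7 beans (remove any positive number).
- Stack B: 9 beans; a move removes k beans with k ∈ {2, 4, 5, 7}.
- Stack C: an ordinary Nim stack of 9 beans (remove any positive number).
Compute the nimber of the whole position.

Stack A is a plain Nim stack of size 7, so its Grundy value is 7.
Grundy values for stack B (subtraction set {2, 4, 5, 7}):
k:     0  1  2  3  4  5  6  7  8  9
g(k):  0  0  1  1  2  2  3  3  4  0
So g(9) = 0.
Stack C is a plain Nim stack of size 9, so its Grundy value is 9.
By the Sprague-Grundy theorem, the Grundy value of a sum of independent games is the XOR of the component values.
Combined value = 7 XOR 0 XOR 9 = 14.

14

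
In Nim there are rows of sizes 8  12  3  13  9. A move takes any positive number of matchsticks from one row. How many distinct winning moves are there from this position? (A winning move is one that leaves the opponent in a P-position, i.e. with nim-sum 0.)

Compute the nim-sum pairwise:
8 ^ 12 = 4
4 ^ 3 = 7
7 ^ 13 = 10
10 ^ 9 = 3
The overall nim-sum is X = 3. A row of size p has a winning move iff p XOR X < p (reduce it to p XOR X).
  8: 8 XOR 3 = 11 ≥ 8 — no move.
  12: 12 XOR 3 = 15 ≥ 12 — no move.
  3: 3 XOR 3 = 0 < 3 — winning move (to 0).
  13: 13 XOR 3 = 14 ≥ 13 — no move.
  9: 9 XOR 3 = 10 ≥ 9 — no move.
That gives 1 winning move.

1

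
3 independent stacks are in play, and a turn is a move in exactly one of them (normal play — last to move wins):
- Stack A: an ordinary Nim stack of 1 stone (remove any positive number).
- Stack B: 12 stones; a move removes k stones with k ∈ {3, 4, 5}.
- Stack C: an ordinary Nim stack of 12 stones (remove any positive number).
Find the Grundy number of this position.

12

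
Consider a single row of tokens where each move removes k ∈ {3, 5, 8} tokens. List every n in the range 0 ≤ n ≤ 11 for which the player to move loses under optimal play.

0, 1, 2, 11

Build the Grundy sequence with g(k) = mex{g(k−s) : s ∈ {3, 5, 8}, s ≤ k}:
g(0) = mex{} = 0
g(1) = mex{} = 0
g(2) = mex{} = 0
g(3) = mex{0} = 1
g(4) = mex{0} = 1
g(5) = mex{0} = 1
g(6) = mex{0,1} = 2
g(7) = mex{0,1} = 2
g(8) = mex{0,1} = 2
g(9) = mex{0,1,2} = 3
g(10) = mex{0,1,2} = 3
g(11) = mex{1,2} = 0
The P-positions (g = 0) in 0..11 are 0, 1, 2, 11.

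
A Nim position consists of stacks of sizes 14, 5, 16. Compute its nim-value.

27

Nim-sum: 14 ^ 5 ^ 16 = 27.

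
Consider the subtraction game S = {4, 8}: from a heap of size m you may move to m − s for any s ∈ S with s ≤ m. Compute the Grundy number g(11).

Build the Grundy sequence with g(k) = mex{g(k−s) : s ∈ {4, 8}, s ≤ k}:
k:     0  1  2  3  4  5  6  7  8  9 10 11
g(k):  0  0  0  0  1  1  1  1  2  2  2  2
So g(11) = 2.

2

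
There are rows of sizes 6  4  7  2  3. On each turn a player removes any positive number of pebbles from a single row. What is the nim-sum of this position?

Bitwise XOR of the heap sizes:
  110  (6)
  100  (4)
  111  (7)
  010  (2)
  011  (3)
  ---
  100  (4)

4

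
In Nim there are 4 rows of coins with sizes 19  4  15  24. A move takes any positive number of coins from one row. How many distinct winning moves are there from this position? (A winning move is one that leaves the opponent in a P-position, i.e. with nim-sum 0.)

Bitwise XOR of the heap sizes:
  10011  (19)
  00100  (4)
  01111  (15)
  11000  (24)
  -----
  00000  (0)
The nim-sum is already 0, so every move leaves a nonzero nim-sum — there are no winning moves.

0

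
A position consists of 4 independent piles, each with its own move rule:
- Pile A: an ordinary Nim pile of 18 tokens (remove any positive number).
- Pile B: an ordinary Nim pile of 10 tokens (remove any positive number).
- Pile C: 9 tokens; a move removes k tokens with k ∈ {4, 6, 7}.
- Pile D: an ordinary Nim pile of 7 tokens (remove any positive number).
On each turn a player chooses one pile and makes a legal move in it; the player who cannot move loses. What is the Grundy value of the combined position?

29

Pile A is a plain Nim pile of size 18, so its Grundy value is 18.
Pile B is a plain Nim pile of size 10, so its Grundy value is 10.
Build the Grundy sequence for pile C with g(k) = mex{g(k−s) : s ∈ {4, 6, 7}, s ≤ k}:
g(0) = mex{} = 0
g(1) = mex{} = 0
g(2) = mex{} = 0
g(3) = mex{} = 0
g(4) = mex{0} = 1
g(5) = mex{0} = 1
g(6) = mex{0} = 1
g(7) = mex{0} = 1
g(8) = mex{0,1} = 2
g(9) = mex{0,1} = 2
So g(9) = 2.
Pile D is a plain Nim pile of size 7, so its Grundy value is 7.
The value of a disjunctive sum is the nim-sum of the parts.
Combined value = 18 ⊕ 10 ⊕ 2 ⊕ 7 = 29.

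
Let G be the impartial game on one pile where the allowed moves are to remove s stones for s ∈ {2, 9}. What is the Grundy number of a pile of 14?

Grundy values for subtraction set {2, 9}:
k:     0  1  2  3  4  5  6  7  8  9 10 11 12 13 14
g(k):  0  0  1  1  0  0  1  1  0  2  1  0  0  1  1
So g(14) = 1.

1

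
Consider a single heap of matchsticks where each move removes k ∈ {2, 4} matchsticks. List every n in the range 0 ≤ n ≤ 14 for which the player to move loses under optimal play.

0, 1, 6, 7, 12, 13

Compute g(0), g(1), … for moves {2, 4}:
k:     0  1  2  3  4  5  6  7  8  9 10 11 12 13 14
g(k):  0  0  1  1  2  2  0  0  1  1  2  2  0  0  1
The P-positions (g = 0) in 0..14 are 0, 1, 6, 7, 12, 13.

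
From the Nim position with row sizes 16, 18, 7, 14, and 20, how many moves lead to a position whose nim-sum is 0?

3

Compute the nim-sum pairwise:
16 XOR 18 = 2
2 XOR 7 = 5
5 XOR 14 = 11
11 XOR 20 = 31
The overall nim-sum is X = 31. A row of size p has a winning move iff p XOR X < p (reduce it to p XOR X).
  16: 16 XOR 31 = 15 < 16 — winning move (to 15).
  18: 18 XOR 31 = 13 < 18 — winning move (to 13).
  7: 7 XOR 31 = 24 ≥ 7 — no move.
  14: 14 XOR 31 = 17 ≥ 14 — no move.
  20: 20 XOR 31 = 11 < 20 — winning move (to 11).
That gives 3 winning moves.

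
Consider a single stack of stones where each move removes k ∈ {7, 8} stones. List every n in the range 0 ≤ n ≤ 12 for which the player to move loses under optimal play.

0, 1, 2, 3, 4, 5, 6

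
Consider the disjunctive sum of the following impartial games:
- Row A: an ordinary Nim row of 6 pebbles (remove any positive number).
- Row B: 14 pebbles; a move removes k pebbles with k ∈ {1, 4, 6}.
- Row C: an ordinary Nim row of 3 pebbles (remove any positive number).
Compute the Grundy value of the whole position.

Row A is a plain Nim row of size 6, so its Grundy value is 6.
For row B, compute g(0), g(1), … with moves {1, 4, 6}:
k:     0  1  2  3  4  5  6  7  8  9 10 11 12 13 14
g(k):  0  1  0  1  2  0  1  0  1  2  0  1  0  1  2
So g(14) = 2.
Row C is a plain Nim row of size 3, so its Grundy value is 3.
By the Sprague-Grundy theorem, the Grundy value of a sum of independent games is the XOR of the component values.
Combined value = 6 XOR 2 XOR 3 = 7.

7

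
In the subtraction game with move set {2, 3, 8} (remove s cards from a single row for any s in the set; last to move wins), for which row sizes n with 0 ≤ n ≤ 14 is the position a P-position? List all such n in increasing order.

0, 1, 5, 6, 10, 11

Compute g(0), g(1), … for moves {2, 3, 8}:
g(0) = mex{} = 0
g(1) = mex{} = 0
g(2) = mex{0} = 1
g(3) = mex{0} = 1
g(4) = mex{0,1} = 2
g(5) = mex{1} = 0
g(6) = mex{1,2} = 0
g(7) = mex{0,2} = 1
g(8) = mex{0} = 1
g(9) = mex{0,1} = 2
g(10) = mex{1} = 0
g(11) = mex{1,2} = 0
g(12) = mex{0,2} = 1
g(13) = mex{0} = 1
g(14) = mex{0,1} = 2
The P-positions (g = 0) in 0..14 are 0, 1, 5, 6, 10, 11.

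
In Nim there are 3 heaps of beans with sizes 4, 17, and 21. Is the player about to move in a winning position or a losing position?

Losing position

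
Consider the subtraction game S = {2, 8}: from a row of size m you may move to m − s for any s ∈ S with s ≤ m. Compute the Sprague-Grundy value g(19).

2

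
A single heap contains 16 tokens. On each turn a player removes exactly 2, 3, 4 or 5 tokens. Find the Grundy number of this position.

Compute g(0), g(1), … for moves {2, 3, 4, 5}:
k:     0  1  2  3  4  5  6  7  8  9 10 11 12 13 14 15 16
g(k):  0  0  1  1  2  2  3  0  0  1  1  2  2  3  0  0  1
So g(16) = 1.

1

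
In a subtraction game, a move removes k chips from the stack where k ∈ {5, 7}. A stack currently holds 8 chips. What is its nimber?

1

Compute g(0), g(1), … for moves {5, 7}:
k:     0  1  2  3  4  5  6  7  8
g(k):  0  0  0  0  0  1  1  1  1
So g(8) = 1.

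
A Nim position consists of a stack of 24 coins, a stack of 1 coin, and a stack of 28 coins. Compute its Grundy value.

5

Bitwise XOR of the heap sizes:
  11000  (24)
  00001  (1)
  11100  (28)
  -----
  00101  (5)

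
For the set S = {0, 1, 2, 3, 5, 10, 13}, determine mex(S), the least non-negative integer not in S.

4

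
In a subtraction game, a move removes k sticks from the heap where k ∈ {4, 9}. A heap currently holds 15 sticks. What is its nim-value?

0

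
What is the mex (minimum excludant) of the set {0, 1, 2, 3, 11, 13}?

4

The values 0, 1, 2, 3 are all present; 4 is the first non-negative integer missing from the set.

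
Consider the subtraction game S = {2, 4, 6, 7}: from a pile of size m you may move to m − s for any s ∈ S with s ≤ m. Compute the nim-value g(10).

0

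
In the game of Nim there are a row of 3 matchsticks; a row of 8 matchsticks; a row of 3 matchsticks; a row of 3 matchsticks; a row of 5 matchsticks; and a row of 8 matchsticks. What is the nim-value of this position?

6

Bitwise XOR of the heap sizes:
  0011  (3)
  1000  (8)
  0011  (3)
  0011  (3)
  0101  (5)
  1000  (8)
  ----
  0110  (6)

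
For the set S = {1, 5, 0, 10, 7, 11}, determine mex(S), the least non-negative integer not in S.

2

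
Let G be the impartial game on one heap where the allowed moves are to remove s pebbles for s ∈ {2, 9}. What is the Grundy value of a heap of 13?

Compute g(0), g(1), … for moves {2, 9}:
g(0) = mex{} = 0
g(1) = mex{} = 0
g(2) = mex{0} = 1
g(3) = mex{0} = 1
g(4) = mex{1} = 0
g(5) = mex{1} = 0
g(6) = mex{0} = 1
g(7) = mex{0} = 1
g(8) = mex{1} = 0
g(9) = mex{0,1} = 2
g(10) = mex{0} = 1
g(11) = mex{1,2} = 0
g(12) = mex{1} = 0
g(13) = mex{0} = 1
So g(13) = 1.

1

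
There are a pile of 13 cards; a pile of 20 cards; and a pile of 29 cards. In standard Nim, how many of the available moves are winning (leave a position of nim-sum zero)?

3

Nim-sum: 13 XOR 20 XOR 29 = 4.
The overall nim-sum is X = 4. A pile of size p has a winning move iff p XOR X < p (reduce it to p XOR X).
  13: 13 XOR 4 = 9 < 13 — winning move (to 9).
  20: 20 XOR 4 = 16 < 20 — winning move (to 16).
  29: 29 XOR 4 = 25 < 29 — winning move (to 25).
That gives 3 winning moves.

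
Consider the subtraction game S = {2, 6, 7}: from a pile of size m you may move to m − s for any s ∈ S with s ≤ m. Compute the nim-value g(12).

2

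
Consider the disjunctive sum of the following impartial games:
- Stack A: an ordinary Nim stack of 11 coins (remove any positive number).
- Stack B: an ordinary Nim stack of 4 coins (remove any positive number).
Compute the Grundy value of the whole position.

Stack A is a plain Nim stack of size 11, so its Grundy value is 11.
Stack B is a plain Nim stack of size 4, so its Grundy value is 4.
By the Sprague-Grundy theorem, the Grundy value of a sum of independent games is the XOR of the component values.
Combined value = 11 XOR 4 = 15.

15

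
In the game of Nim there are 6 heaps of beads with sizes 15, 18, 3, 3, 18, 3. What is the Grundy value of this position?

12

Compute the nim-sum pairwise:
15 ^ 18 = 29
29 ^ 3 = 30
30 ^ 3 = 29
29 ^ 18 = 15
15 ^ 3 = 12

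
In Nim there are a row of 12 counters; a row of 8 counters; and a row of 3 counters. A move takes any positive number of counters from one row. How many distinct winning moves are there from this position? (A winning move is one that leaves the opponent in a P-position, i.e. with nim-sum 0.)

1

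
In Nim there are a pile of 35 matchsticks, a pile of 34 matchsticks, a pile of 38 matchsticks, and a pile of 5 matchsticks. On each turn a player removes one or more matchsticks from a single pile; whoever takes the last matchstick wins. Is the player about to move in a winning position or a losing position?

Winning position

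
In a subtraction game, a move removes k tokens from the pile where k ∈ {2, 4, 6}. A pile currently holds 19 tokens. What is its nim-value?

1

Compute g(0), g(1), … for moves {2, 4, 6}:
k:     0  1  2  3  4  5  6  7  8  9 10 11 12 13 14 15 16 17 18 19
g(k):  0  0  1  1  2  2  3  3  0  0  1  1  2  2  3  3  0  0  1  1
So g(19) = 1.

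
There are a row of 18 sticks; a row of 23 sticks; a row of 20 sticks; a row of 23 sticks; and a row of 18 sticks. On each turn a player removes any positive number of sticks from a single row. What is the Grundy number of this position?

20

Compute the nim-sum pairwise:
18 ⊕ 23 = 5
5 ⊕ 20 = 17
17 ⊕ 23 = 6
6 ⊕ 18 = 20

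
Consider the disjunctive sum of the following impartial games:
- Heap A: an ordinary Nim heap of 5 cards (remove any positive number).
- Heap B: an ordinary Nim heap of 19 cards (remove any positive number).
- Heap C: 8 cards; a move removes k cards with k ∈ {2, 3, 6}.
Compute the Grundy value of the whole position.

20

Heap A is a plain Nim heap of size 5, so its Grundy value is 5.
Heap B is a plain Nim heap of size 19, so its Grundy value is 19.
For heap C, compute g(0), g(1), … with moves {2, 3, 6}:
k:     0  1  2  3  4  5  6  7  8
g(k):  0  0  1  1  2  0  3  1  2
So g(8) = 2.
By the Sprague-Grundy theorem, the Grundy value of a sum of independent games is the XOR of the component values.
Combined value = 5 XOR 19 XOR 2 = 20.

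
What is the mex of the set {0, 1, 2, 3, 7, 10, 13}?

The values 0, 1, 2, 3 are all present; 4 is the first non-negative integer missing from the set.

4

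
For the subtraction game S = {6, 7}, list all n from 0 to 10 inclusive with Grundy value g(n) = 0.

Build the Grundy sequence with g(k) = mex{g(k−s) : s ∈ {6, 7}, s ≤ k}:
g(0) = mex{} = 0
g(1) = mex{} = 0
g(2) = mex{} = 0
g(3) = mex{} = 0
g(4) = mex{} = 0
g(5) = mex{} = 0
g(6) = mex{0} = 1
g(7) = mex{0} = 1
g(8) = mex{0} = 1
g(9) = mex{0} = 1
g(10) = mex{0} = 1
The P-positions (g = 0) in 0..10 are 0, 1, 2, 3, 4, 5.

0, 1, 2, 3, 4, 5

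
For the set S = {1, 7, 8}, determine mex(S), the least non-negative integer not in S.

0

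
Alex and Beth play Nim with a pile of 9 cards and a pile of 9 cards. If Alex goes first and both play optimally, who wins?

Nim-sum: 9 ^ 9 = 0.
The nim-sum is 0, so this is a P-position: the player to move is in a losing position under optimal play; Alex is about to move from it and so loses — Beth wins.

Beth wins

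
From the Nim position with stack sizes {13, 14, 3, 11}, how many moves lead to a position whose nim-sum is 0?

3

Write each in binary and XOR column by column:
  1101  (13)
  1110  (14)
  0011  (3)
  1011  (11)
  ----
  1011  (11)
The overall nim-sum is X = 11. A stack of size p has a winning move iff p XOR X < p (reduce it to p XOR X).
  13: 13 XOR 11 = 6 < 13 — winning move (to 6).
  14: 14 XOR 11 = 5 < 14 — winning move (to 5).
  3: 3 XOR 11 = 8 ≥ 3 — no move.
  11: 11 XOR 11 = 0 < 11 — winning move (to 0).
That gives 3 winning moves.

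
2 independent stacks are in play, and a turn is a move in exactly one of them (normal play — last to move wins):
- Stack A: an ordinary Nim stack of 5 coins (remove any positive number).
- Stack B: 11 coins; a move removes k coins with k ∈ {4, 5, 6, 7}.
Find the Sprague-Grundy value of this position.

5

Stack A is a plain Nim stack of size 5, so its Grundy value is 5.
Build the Grundy sequence for stack B with g(k) = mex{g(k−s) : s ∈ {4, 5, 6, 7}, s ≤ k}:
g(0) = mex{} = 0
g(1) = mex{} = 0
g(2) = mex{} = 0
g(3) = mex{} = 0
g(4) = mex{0} = 1
g(5) = mex{0} = 1
g(6) = mex{0} = 1
g(7) = mex{0} = 1
g(8) = mex{0,1} = 2
g(9) = mex{0,1} = 2
g(10) = mex{0,1} = 2
g(11) = mex{1} = 0
So g(11) = 0.
The value of a disjunctive sum is the nim-sum of the parts.
Combined value = 5 ⊕ 0 = 5.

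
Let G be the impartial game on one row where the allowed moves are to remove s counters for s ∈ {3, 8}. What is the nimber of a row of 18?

0

Compute g(0), g(1), … for moves {3, 8}:
k:     0  1  2  3  4  5  6  7  8  9 10 11 12 13 14 15 16 17 18
g(k):  0  0  0  1  1  1  0  0  2  1  1  0  0  0  1  1  1  0  0
So g(18) = 0.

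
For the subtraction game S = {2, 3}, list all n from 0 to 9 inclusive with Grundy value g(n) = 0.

0, 1, 5, 6

Grundy values for subtraction set {2, 3}:
k:     0  1  2  3  4  5  6  7  8  9
g(k):  0  0  1  1  2  0  0  1  1  2
The P-positions (g = 0) in 0..9 are 0, 1, 5, 6.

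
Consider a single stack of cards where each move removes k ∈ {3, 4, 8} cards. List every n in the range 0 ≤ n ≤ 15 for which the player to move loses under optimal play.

0, 1, 2, 7, 12, 13, 14

Build the Grundy sequence with g(k) = mex{g(k−s) : s ∈ {3, 4, 8}, s ≤ k}:
k:     0  1  2  3  4  5  6  7  8  9 10 11 12 13 14 15
g(k):  0  0  0  1  1  1  2  0  2  3  1  3  0  0  0  1
The P-positions (g = 0) in 0..15 are 0, 1, 2, 7, 12, 13, 14.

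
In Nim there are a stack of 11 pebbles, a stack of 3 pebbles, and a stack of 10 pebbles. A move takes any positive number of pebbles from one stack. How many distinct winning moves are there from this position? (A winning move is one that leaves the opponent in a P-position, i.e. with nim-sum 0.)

In binary:
  1011  (11)
  0011  (3)
  1010  (10)
  ----
  0010  (2)
The overall nim-sum is X = 2. A stack of size p has a winning move iff p XOR X < p (reduce it to p XOR X).
  11: 11 XOR 2 = 9 < 11 — winning move (to 9).
  3: 3 XOR 2 = 1 < 3 — winning move (to 1).
  10: 10 XOR 2 = 8 < 10 — winning move (to 8).
That gives 3 winning moves.

3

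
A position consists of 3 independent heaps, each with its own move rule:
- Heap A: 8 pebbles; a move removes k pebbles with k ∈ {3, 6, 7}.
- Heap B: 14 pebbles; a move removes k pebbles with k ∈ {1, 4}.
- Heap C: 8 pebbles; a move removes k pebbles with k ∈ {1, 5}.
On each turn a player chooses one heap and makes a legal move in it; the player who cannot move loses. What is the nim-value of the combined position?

Grundy values for heap A (subtraction set {3, 6, 7}):
g(0) = mex{} = 0
g(1) = mex{} = 0
g(2) = mex{} = 0
g(3) = mex{0} = 1
g(4) = mex{0} = 1
g(5) = mex{0} = 1
g(6) = mex{0,1} = 2
g(7) = mex{0,1} = 2
g(8) = mex{0,1} = 2
So g(8) = 2.
Grundy values for heap B (subtraction set {1, 4}):
g(0) = mex{} = 0
g(1) = mex{0} = 1
g(2) = mex{1} = 0
g(3) = mex{0} = 1
g(4) = mex{0,1} = 2
g(5) = mex{1,2} = 0
g(6) = mex{0} = 1
g(7) = mex{1} = 0
g(8) = mex{0,2} = 1
g(9) = mex{0,1} = 2
g(10) = mex{1,2} = 0
g(11) = mex{0} = 1
g(12) = mex{1} = 0
g(13) = mex{0,2} = 1
g(14) = mex{0,1} = 2
So g(14) = 2.
Build the Grundy sequence for heap C with g(k) = mex{g(k−s) : s ∈ {1, 5}, s ≤ k}:
g(0) = mex{} = 0
g(1) = mex{0} = 1
g(2) = mex{1} = 0
g(3) = mex{0} = 1
g(4) = mex{1} = 0
g(5) = mex{0} = 1
g(6) = mex{1} = 0
g(7) = mex{0} = 1
g(8) = mex{1} = 0
So g(8) = 0.
By the Sprague-Grundy theorem, the Grundy value of a sum of independent games is the XOR of the component values.
Combined value = 2 ⊕ 2 ⊕ 0 = 0.

0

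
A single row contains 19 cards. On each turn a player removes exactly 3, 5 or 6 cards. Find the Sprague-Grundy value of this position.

Grundy values for subtraction set {3, 5, 6}:
k:     0  1  2  3  4  5  6  7  8  9 10 11 12 13 14 15 16 17 18 19
g(k):  0  0  0  1  1  1  2  2  2  0  0  0  1  1  1  2  2  2  0  0
So g(19) = 0.

0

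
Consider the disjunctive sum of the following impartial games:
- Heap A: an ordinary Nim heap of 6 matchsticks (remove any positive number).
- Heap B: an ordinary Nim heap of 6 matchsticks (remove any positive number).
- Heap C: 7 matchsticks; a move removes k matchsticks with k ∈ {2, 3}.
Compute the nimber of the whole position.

1

Heap A is a plain Nim heap of size 6, so its Grundy value is 6.
Heap B is a plain Nim heap of size 6, so its Grundy value is 6.
Grundy values for heap C (subtraction set {2, 3}):
g(0) = mex{} = 0
g(1) = mex{} = 0
g(2) = mex{0} = 1
g(3) = mex{0} = 1
g(4) = mex{0,1} = 2
g(5) = mex{1} = 0
g(6) = mex{1,2} = 0
g(7) = mex{0,2} = 1
So g(7) = 1.
The value of a disjunctive sum is the nim-sum of the parts.
Combined value = 6 ⊕ 6 ⊕ 1 = 1.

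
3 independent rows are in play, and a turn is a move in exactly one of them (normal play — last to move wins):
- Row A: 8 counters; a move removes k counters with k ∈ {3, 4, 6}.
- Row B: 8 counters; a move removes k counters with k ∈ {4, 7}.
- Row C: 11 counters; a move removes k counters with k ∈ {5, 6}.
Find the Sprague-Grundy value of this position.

For row A, compute g(0), g(1), … with moves {3, 4, 6}:
k:     0  1  2  3  4  5  6  7  8
g(k):  0  0  0  1  1  1  2  2  2
So g(8) = 2.
For row B, compute g(0), g(1), … with moves {4, 7}:
g(0) = mex{} = 0
g(1) = mex{} = 0
g(2) = mex{} = 0
g(3) = mex{} = 0
g(4) = mex{0} = 1
g(5) = mex{0} = 1
g(6) = mex{0} = 1
g(7) = mex{0} = 1
g(8) = mex{0,1} = 2
So g(8) = 2.
For row C, compute g(0), g(1), … with moves {5, 6}:
g(0) = mex{} = 0
g(1) = mex{} = 0
g(2) = mex{} = 0
g(3) = mex{} = 0
g(4) = mex{} = 0
g(5) = mex{0} = 1
g(6) = mex{0} = 1
g(7) = mex{0} = 1
g(8) = mex{0} = 1
g(9) = mex{0} = 1
g(10) = mex{0,1} = 2
g(11) = mex{1} = 0
So g(11) = 0.
The value of a disjunctive sum is the nim-sum of the parts.
Combined value = 2 ⊕ 2 ⊕ 0 = 0.

0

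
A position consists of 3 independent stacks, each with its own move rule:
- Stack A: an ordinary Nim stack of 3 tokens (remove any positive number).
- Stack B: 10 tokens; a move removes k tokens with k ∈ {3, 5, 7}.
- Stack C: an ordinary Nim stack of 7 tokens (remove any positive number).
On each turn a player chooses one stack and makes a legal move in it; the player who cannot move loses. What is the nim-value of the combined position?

Stack A is a plain Nim stack of size 3, so its Grundy value is 3.
For stack B, compute g(0), g(1), … with moves {3, 5, 7}:
g(0) = mex{} = 0
g(1) = mex{} = 0
g(2) = mex{} = 0
g(3) = mex{0} = 1
g(4) = mex{0} = 1
g(5) = mex{0} = 1
g(6) = mex{0,1} = 2
g(7) = mex{0,1} = 2
g(8) = mex{0,1} = 2
g(9) = mex{0,1,2} = 3
g(10) = mex{1,2} = 0
So g(10) = 0.
Stack C is a plain Nim stack of size 7, so its Grundy value is 7.
By the Sprague-Grundy theorem, the Grundy value of a sum of independent games is the XOR of the component values.
Combined value = 3 XOR 0 XOR 7 = 4.

4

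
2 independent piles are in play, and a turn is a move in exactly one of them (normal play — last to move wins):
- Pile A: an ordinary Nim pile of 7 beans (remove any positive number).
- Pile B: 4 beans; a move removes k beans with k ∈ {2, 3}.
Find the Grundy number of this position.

5

Pile A is a plain Nim pile of size 7, so its Grundy value is 7.
Grundy values for pile B (subtraction set {2, 3}):
k:     0  1  2  3  4
g(k):  0  0  1  1  2
So g(4) = 2.
By the Sprague-Grundy theorem, the Grundy value of a sum of independent games is the XOR of the component values.
Combined value = 7 XOR 2 = 5.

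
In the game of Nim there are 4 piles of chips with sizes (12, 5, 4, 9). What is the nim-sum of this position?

Bitwise XOR of the heap sizes:
  1100  (12)
  0101  (5)
  0100  (4)
  1001  (9)
  ----
  0100  (4)

4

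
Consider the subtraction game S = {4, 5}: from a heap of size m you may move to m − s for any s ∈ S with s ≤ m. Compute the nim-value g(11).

Compute g(0), g(1), … for moves {4, 5}:
g(0) = mex{} = 0
g(1) = mex{} = 0
g(2) = mex{} = 0
g(3) = mex{} = 0
g(4) = mex{0} = 1
g(5) = mex{0} = 1
g(6) = mex{0} = 1
g(7) = mex{0} = 1
g(8) = mex{0,1} = 2
g(9) = mex{1} = 0
g(10) = mex{1} = 0
g(11) = mex{1} = 0
So g(11) = 0.

0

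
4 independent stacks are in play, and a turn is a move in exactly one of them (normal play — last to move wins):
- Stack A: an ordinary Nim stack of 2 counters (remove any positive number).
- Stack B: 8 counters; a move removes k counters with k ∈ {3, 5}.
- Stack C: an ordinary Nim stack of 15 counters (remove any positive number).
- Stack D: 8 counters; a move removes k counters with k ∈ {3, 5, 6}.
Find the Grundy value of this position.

15

Stack A is a plain Nim stack of size 2, so its Grundy value is 2.
For stack B, compute g(0), g(1), … with moves {3, 5}:
k:     0  1  2  3  4  5  6  7  8
g(k):  0  0  0  1  1  1  2  2  0
So g(8) = 0.
Stack C is a plain Nim stack of size 15, so its Grundy value is 15.
Grundy values for stack D (subtraction set {3, 5, 6}):
g(0) = mex{} = 0
g(1) = mex{} = 0
g(2) = mex{} = 0
g(3) = mex{0} = 1
g(4) = mex{0} = 1
g(5) = mex{0} = 1
g(6) = mex{0,1} = 2
g(7) = mex{0,1} = 2
g(8) = mex{0,1} = 2
So g(8) = 2.
The value of a disjunctive sum is the nim-sum of the parts.
Combined value = 2 ⊕ 0 ⊕ 15 ⊕ 2 = 15.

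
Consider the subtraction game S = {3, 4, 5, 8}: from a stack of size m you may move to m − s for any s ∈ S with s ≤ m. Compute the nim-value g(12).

Compute g(0), g(1), … for moves {3, 4, 5, 8}:
k:     0  1  2  3  4  5  6  7  8  9 10 11 12
g(k):  0  0  0  1  1  1  2  2  2  3  3  0  0
So g(12) = 0.

0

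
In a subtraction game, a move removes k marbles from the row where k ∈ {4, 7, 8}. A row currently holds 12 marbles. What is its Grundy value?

0

Build the Grundy sequence with g(k) = mex{g(k−s) : s ∈ {4, 7, 8}, s ≤ k}:
g(0) = mex{} = 0
g(1) = mex{} = 0
g(2) = mex{} = 0
g(3) = mex{} = 0
g(4) = mex{0} = 1
g(5) = mex{0} = 1
g(6) = mex{0} = 1
g(7) = mex{0} = 1
g(8) = mex{0,1} = 2
g(9) = mex{0,1} = 2
g(10) = mex{0,1} = 2
g(11) = mex{0,1} = 2
g(12) = mex{1,2} = 0
So g(12) = 0.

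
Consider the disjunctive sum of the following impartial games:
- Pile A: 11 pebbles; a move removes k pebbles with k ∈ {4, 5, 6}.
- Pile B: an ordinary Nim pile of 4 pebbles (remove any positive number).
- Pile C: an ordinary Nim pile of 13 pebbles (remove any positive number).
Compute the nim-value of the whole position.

9

Grundy values for pile A (subtraction set {4, 5, 6}):
k:     0  1  2  3  4  5  6  7  8  9 10 11
g(k):  0  0  0  0  1  1  1  1  2  2  0  0
So g(11) = 0.
Pile B is a plain Nim pile of size 4, so its Grundy value is 4.
Pile C is a plain Nim pile of size 13, so its Grundy value is 13.
By the Sprague-Grundy theorem, the Grundy value of a sum of independent games is the XOR of the component values.
Combined value = 0 ⊕ 4 ⊕ 13 = 9.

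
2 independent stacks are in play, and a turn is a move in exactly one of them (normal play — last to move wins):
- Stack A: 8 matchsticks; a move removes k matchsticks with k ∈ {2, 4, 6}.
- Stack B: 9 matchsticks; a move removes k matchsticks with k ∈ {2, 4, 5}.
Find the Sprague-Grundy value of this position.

Build the Grundy sequence for stack A with g(k) = mex{g(k−s) : s ∈ {2, 4, 6}, s ≤ k}:
g(0) = mex{} = 0
g(1) = mex{} = 0
g(2) = mex{0} = 1
g(3) = mex{0} = 1
g(4) = mex{0,1} = 2
g(5) = mex{0,1} = 2
g(6) = mex{0,1,2} = 3
g(7) = mex{0,1,2} = 3
g(8) = mex{1,2,3} = 0
So g(8) = 0.
Build the Grundy sequence for stack B with g(k) = mex{g(k−s) : s ∈ {2, 4, 5}, s ≤ k}:
k:     0  1  2  3  4  5  6  7  8  9
g(k):  0  0  1  1  2  2  3  0  0  1
So g(9) = 1.
The value of a disjunctive sum is the nim-sum of the parts.
Combined value = 0 XOR 1 = 1.

1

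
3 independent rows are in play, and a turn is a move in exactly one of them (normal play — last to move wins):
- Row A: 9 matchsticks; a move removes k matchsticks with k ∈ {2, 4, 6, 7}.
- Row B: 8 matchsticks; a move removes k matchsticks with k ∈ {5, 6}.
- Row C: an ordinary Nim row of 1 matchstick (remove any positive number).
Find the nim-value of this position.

0

For row A, compute g(0), g(1), … with moves {2, 4, 6, 7}:
g(0) = mex{} = 0
g(1) = mex{} = 0
g(2) = mex{0} = 1
g(3) = mex{0} = 1
g(4) = mex{0,1} = 2
g(5) = mex{0,1} = 2
g(6) = mex{0,1,2} = 3
g(7) = mex{0,1,2} = 3
g(8) = mex{0,1,2,3} = 4
g(9) = mex{1,2,3} = 0
So g(9) = 0.
For row B, compute g(0), g(1), … with moves {5, 6}:
g(0) = mex{} = 0
g(1) = mex{} = 0
g(2) = mex{} = 0
g(3) = mex{} = 0
g(4) = mex{} = 0
g(5) = mex{0} = 1
g(6) = mex{0} = 1
g(7) = mex{0} = 1
g(8) = mex{0} = 1
So g(8) = 1.
Row C is a plain Nim row of size 1, so its Grundy value is 1.
By the Sprague-Grundy theorem, the Grundy value of a sum of independent games is the XOR of the component values.
Combined value = 0 XOR 1 XOR 1 = 0.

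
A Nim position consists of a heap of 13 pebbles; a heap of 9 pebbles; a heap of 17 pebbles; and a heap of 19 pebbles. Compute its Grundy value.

Nim-sum: 13 XOR 9 XOR 17 XOR 19 = 6.

6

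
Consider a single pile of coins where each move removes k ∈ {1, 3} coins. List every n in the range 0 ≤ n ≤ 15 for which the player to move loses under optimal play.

0, 2, 4, 6, 8, 10, 12, 14

Compute g(0), g(1), … for moves {1, 3}:
k:     0  1  2  3  4  5  6  7  8  9 10 11 12 13 14 15
g(k):  0  1  0  1  0  1  0  1  0  1  0  1  0  1  0  1
The P-positions (g = 0) in 0..15 are 0, 2, 4, 6, 8, 10, 12, 14.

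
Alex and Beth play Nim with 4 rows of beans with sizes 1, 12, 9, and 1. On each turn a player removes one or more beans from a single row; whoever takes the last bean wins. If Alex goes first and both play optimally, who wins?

Alex wins

Compute the nim-sum pairwise:
1 ^ 12 = 13
13 ^ 9 = 4
4 ^ 1 = 5
The nim-sum is 5 ≠ 0, so this is an N-position: the player to move can win; Alex has a winning move.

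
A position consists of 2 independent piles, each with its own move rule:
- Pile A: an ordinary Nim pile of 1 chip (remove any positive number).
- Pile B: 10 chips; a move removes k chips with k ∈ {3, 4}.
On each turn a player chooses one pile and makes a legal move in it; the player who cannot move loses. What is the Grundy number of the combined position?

0

Pile A is a plain Nim pile of size 1, so its Grundy value is 1.
For pile B, compute g(0), g(1), … with moves {3, 4}:
k:     0  1  2  3  4  5  6  7  8  9 10
g(k):  0  0  0  1  1  1  2  0  0  0  1
So g(10) = 1.
The value of a disjunctive sum is the nim-sum of the parts.
Combined value = 1 XOR 1 = 0.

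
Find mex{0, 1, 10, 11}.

2

The values 0, 1 are all present; 2 is the first non-negative integer missing from the set.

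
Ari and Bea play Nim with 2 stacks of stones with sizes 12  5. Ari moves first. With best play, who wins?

Compute the nim-sum pairwise:
12 ^ 5 = 9
The nim-sum is 9 ≠ 0, so this is an N-position: the player to move can win; Ari has a winning move.

Ari wins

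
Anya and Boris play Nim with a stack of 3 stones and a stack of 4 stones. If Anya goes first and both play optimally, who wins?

Anya wins

Nim-sum: 3 XOR 4 = 7.
The nim-sum is 7 ≠ 0, so this is an N-position: the player to move can win; Anya has a winning move.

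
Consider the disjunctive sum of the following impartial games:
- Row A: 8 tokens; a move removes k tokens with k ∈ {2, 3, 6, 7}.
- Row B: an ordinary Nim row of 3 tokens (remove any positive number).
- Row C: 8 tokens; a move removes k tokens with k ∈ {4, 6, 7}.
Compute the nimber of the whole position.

3

Grundy values for row A (subtraction set {2, 3, 6, 7}):
g(0) = mex{} = 0
g(1) = mex{} = 0
g(2) = mex{0} = 1
g(3) = mex{0} = 1
g(4) = mex{0,1} = 2
g(5) = mex{1} = 0
g(6) = mex{0,1,2} = 3
g(7) = mex{0,2} = 1
g(8) = mex{0,1,3} = 2
So g(8) = 2.
Row B is a plain Nim row of size 3, so its Grundy value is 3.
Build the Grundy sequence for row C with g(k) = mex{g(k−s) : s ∈ {4, 6, 7}, s ≤ k}:
g(0) = mex{} = 0
g(1) = mex{} = 0
g(2) = mex{} = 0
g(3) = mex{} = 0
g(4) = mex{0} = 1
g(5) = mex{0} = 1
g(6) = mex{0} = 1
g(7) = mex{0} = 1
g(8) = mex{0,1} = 2
So g(8) = 2.
By the Sprague-Grundy theorem, the Grundy value of a sum of independent games is the XOR of the component values.
Combined value = 2 XOR 3 XOR 2 = 3.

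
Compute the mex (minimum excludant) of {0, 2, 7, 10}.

1

0 is in the set but 1 is not, so the mex is 1.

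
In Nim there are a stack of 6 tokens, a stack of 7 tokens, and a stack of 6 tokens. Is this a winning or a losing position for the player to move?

Winning position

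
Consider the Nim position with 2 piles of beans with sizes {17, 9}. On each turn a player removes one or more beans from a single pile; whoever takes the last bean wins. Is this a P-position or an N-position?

Write each in binary and XOR column by column:
  10001  (17)
  01001  (9)
  -----
  11000  (24)
The nim-sum is 24 ≠ 0, so this is an N-position: the player to move can win.

N-position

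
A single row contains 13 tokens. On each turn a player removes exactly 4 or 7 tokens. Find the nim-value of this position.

0

Grundy values for subtraction set {4, 7}:
g(0) = mex{} = 0
g(1) = mex{} = 0
g(2) = mex{} = 0
g(3) = mex{} = 0
g(4) = mex{0} = 1
g(5) = mex{0} = 1
g(6) = mex{0} = 1
g(7) = mex{0} = 1
g(8) = mex{0,1} = 2
g(9) = mex{0,1} = 2
g(10) = mex{0,1} = 2
g(11) = mex{1} = 0
g(12) = mex{1,2} = 0
g(13) = mex{1,2} = 0
So g(13) = 0.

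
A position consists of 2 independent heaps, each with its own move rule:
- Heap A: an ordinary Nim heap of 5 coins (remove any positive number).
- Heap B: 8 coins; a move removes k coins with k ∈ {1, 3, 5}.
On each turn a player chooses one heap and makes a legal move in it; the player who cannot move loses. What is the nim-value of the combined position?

5

Heap A is a plain Nim heap of size 5, so its Grundy value is 5.
Grundy values for heap B (subtraction set {1, 3, 5}):
g(0) = mex{} = 0
g(1) = mex{0} = 1
g(2) = mex{1} = 0
g(3) = mex{0} = 1
g(4) = mex{1} = 0
g(5) = mex{0} = 1
g(6) = mex{1} = 0
g(7) = mex{0} = 1
g(8) = mex{1} = 0
So g(8) = 0.
By the Sprague-Grundy theorem, the Grundy value of a sum of independent games is the XOR of the component values.
Combined value = 5 ⊕ 0 = 5.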